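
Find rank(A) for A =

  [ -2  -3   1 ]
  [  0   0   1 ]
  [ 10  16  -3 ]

ρ1 ← -1/2·ρ1
ρ3 ← ρ3 − 10·ρ1
ρ2 <-> ρ3
ρ2 ← ρ2 − 2·ρ3
ρ1 ← ρ1 + 1/2·ρ3
ρ1 ← ρ1 − 3/2·ρ2
The reduced form has 3 nonzero rows.

rank = 3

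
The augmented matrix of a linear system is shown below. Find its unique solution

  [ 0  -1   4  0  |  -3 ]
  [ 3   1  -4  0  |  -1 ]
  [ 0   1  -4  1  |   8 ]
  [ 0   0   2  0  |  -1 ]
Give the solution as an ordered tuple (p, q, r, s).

R1 <-> R2
R1 -> 1/3·R1
R2 -> -1·R2
R3 -> R3 − R2
R3 <-> R4
R3 -> 1/2·R3
R2 -> R2 + 4·R3
R1 -> R1 + 4/3·R3
R1 -> R1 − 1/3·R2
Reading off the last column: p = -4/3, q = 1, r = -1/2, s = 5.

(-4/3, 1, -1/2, 5)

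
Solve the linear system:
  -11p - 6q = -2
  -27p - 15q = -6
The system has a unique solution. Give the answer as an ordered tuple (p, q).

Form the augmented matrix and row-reduce:
  [ -11   -6  |  -2 ]
  [ -27  -15  |  -6 ]
r1 := -1/11·r1
  [   1  6/11  |  2/11 ]
  [ -27   -15  |    -6 ]
r2 := r2 + 27·r1
  [ 1   6/11  |    2/11 ]
  [ 0  -3/11  |  -12/11 ]
r2 := -11/3·r2
  [ 1  6/11  |  2/11 ]
  [ 0     1  |     4 ]
r1 := r1 − 6/11·r2
  [ 1  0  |  -2 ]
  [ 0  1  |   4 ]
Reading off the last column: p = -2, q = 4.

(-2, 4)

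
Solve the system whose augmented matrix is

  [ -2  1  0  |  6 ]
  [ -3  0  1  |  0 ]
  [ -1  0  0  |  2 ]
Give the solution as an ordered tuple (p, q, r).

(-2, 2, -6)

r1 ← -1/2·r1
r2 ← r2 + 3·r1
r3 ← r3 + r1
r2 ← -2/3·r2
r3 ← r3 + 1/2·r2
r3 ← -3·r3
r2 ← r2 + 2/3·r3
r1 ← r1 + 1/2·r2
Reading off the last column: p = -2, q = 2, r = -6.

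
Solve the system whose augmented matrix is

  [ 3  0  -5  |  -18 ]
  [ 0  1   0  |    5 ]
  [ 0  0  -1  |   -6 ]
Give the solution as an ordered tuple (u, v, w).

(4, 5, 6)

Multiply R1 by 1/3.
  [ 1  0  -5/3  |  -6 ]
  [ 0  1     0  |   5 ]
  [ 0  0    -1  |  -6 ]
Multiply R3 by -1.
  [ 1  0  -5/3  |  -6 ]
  [ 0  1     0  |   5 ]
  [ 0  0     1  |   6 ]
Add 5/3 times R3 to R1.
  [ 1  0  0  |  4 ]
  [ 0  1  0  |  5 ]
  [ 0  0  1  |  6 ]
Reading off the last column: u = 4, v = 5, w = 6.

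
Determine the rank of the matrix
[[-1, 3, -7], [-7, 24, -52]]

rank = 2

Multiply R1 by -1.
  [  1  -3    7 ]
  [ -7  24  -52 ]
Add 7 times R1 to R2.
  [ 1  -3   7 ]
  [ 0   3  -3 ]
Multiply R2 by 1/3.
  [ 1  -3   7 ]
  [ 0   1  -1 ]
Add 3 times R2 to R1.
  [ 1  0   4 ]
  [ 0  1  -1 ]
The reduced form has 2 nonzero rows.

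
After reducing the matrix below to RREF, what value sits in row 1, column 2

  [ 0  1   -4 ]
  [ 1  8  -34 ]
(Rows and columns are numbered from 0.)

-4

r1 ↔ r2
r1 ← r1 − 8·r2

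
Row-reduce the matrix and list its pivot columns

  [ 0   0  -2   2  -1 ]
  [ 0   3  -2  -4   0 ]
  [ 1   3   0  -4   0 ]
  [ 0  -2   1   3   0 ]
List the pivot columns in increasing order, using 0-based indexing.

0, 1, 2, 4

Swap ρ1 and ρ3.
  [ 1   3   0  -4   0 ]
  [ 0   3  -2  -4   0 ]
  [ 0   0  -2   2  -1 ]
  [ 0  -2   1   3   0 ]
Multiply ρ2 by 1/3.
  [ 1   3     0    -4   0 ]
  [ 0   1  -2/3  -4/3   0 ]
  [ 0   0    -2     2  -1 ]
  [ 0  -2     1     3   0 ]
Add 2 times ρ2 to ρ4.
  [ 1  3     0    -4   0 ]
  [ 0  1  -2/3  -4/3   0 ]
  [ 0  0    -2     2  -1 ]
  [ 0  0  -1/3   1/3   0 ]
Multiply ρ3 by -1/2.
  [ 1  3     0    -4    0 ]
  [ 0  1  -2/3  -4/3    0 ]
  [ 0  0     1    -1  1/2 ]
  [ 0  0  -1/3   1/3    0 ]
Add 1/3 times ρ3 to ρ4.
  [ 1  3     0    -4    0 ]
  [ 0  1  -2/3  -4/3    0 ]
  [ 0  0     1    -1  1/2 ]
  [ 0  0     0     0  1/6 ]
Multiply ρ4 by 6.
  [ 1  3     0    -4    0 ]
  [ 0  1  -2/3  -4/3    0 ]
  [ 0  0     1    -1  1/2 ]
  [ 0  0     0     0    1 ]
Subtract 1/2 times ρ4 from ρ3.
  [ 1  3     0    -4  0 ]
  [ 0  1  -2/3  -4/3  0 ]
  [ 0  0     1    -1  0 ]
  [ 0  0     0     0  1 ]
Add 2/3 times ρ3 to ρ2.
  [ 1  3  0  -4  0 ]
  [ 0  1  0  -2  0 ]
  [ 0  0  1  -1  0 ]
  [ 0  0  0   0  1 ]
Subtract 3 times ρ2 from ρ1.
  [ 1  0  0   2  0 ]
  [ 0  1  0  -2  0 ]
  [ 0  0  1  -1  0 ]
  [ 0  0  0   0  1 ]
Pivot columns are the columns containing a leading 1.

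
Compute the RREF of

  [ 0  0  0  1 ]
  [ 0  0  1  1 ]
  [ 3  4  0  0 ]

Swap ρ1 and ρ3.
Multiply ρ1 by 1/3.
Subtract ρ3 from ρ2.

[[1, 4/3, 0, 0], [0, 0, 1, 0], [0, 0, 0, 1]]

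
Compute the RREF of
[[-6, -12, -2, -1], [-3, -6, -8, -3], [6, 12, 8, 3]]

R1 -> -1/6·R1
  [  1   2  1/3  1/6 ]
  [ -3  -6   -8   -3 ]
  [  6  12    8    3 ]
R2 -> R2 + 3·R1
  [ 1   2  1/3   1/6 ]
  [ 0   0   -7  -5/2 ]
  [ 6  12    8     3 ]
R3 -> R3 − 6·R1
  [ 1  2  1/3   1/6 ]
  [ 0  0   -7  -5/2 ]
  [ 0  0    6     2 ]
R2 -> -1/7·R2
  [ 1  2  1/3   1/6 ]
  [ 0  0    1  5/14 ]
  [ 0  0    6     2 ]
R3 -> R3 − 6·R2
  [ 1  2  1/3   1/6 ]
  [ 0  0    1  5/14 ]
  [ 0  0    0  -1/7 ]
R3 -> -7·R3
  [ 1  2  1/3   1/6 ]
  [ 0  0    1  5/14 ]
  [ 0  0    0     1 ]
R2 -> R2 − 5/14·R3
  [ 1  2  1/3  1/6 ]
  [ 0  0    1    0 ]
  [ 0  0    0    1 ]
R1 -> R1 − 1/6·R3
  [ 1  2  1/3  0 ]
  [ 0  0    1  0 ]
  [ 0  0    0  1 ]
R1 -> R1 − 1/3·R2
  [ 1  2  0  0 ]
  [ 0  0  1  0 ]
  [ 0  0  0  1 ]

[[1, 2, 0, 0], [0, 0, 1, 0], [0, 0, 0, 1]]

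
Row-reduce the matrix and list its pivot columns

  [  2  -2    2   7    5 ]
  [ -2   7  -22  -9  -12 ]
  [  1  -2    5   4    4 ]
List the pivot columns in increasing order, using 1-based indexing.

1, 2, 4

r1 := 1/2·r1
  [  1  -1    1  7/2  5/2 ]
  [ -2   7  -22   -9  -12 ]
  [  1  -2    5    4    4 ]
r2 := r2 + 2·r1
  [ 1  -1    1  7/2  5/2 ]
  [ 0   5  -20   -2   -7 ]
  [ 1  -2    5    4    4 ]
r3 := r3 − r1
  [ 1  -1    1  7/2  5/2 ]
  [ 0   5  -20   -2   -7 ]
  [ 0  -1    4  1/2  3/2 ]
r2 := 1/5·r2
  [ 1  -1   1   7/2   5/2 ]
  [ 0   1  -4  -2/5  -7/5 ]
  [ 0  -1   4   1/2   3/2 ]
r3 := r3 + r2
  [ 1  -1   1   7/2   5/2 ]
  [ 0   1  -4  -2/5  -7/5 ]
  [ 0   0   0  1/10  1/10 ]
r3 := 10·r3
  [ 1  -1   1   7/2   5/2 ]
  [ 0   1  -4  -2/5  -7/5 ]
  [ 0   0   0     1     1 ]
r2 := r2 + 2/5·r3
  [ 1  -1   1  7/2  5/2 ]
  [ 0   1  -4    0   -1 ]
  [ 0   0   0    1    1 ]
r1 := r1 − 7/2·r3
  [ 1  -1   1  0  -1 ]
  [ 0   1  -4  0  -1 ]
  [ 0   0   0  1   1 ]
r1 := r1 + r2
  [ 1  0  -3  0  -2 ]
  [ 0  1  -4  0  -1 ]
  [ 0  0   0  1   1 ]
Pivot columns are the columns containing a leading 1.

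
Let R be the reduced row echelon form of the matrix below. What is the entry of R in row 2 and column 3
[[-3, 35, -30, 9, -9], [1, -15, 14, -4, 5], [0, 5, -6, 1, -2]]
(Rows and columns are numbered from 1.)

r1 := -1/3·r1
  [ 1  -35/3  10  -3   3 ]
  [ 1    -15  14  -4   5 ]
  [ 0      5  -6   1  -2 ]
r2 := r2 − r1
  [ 1  -35/3  10  -3   3 ]
  [ 0  -10/3   4  -1   2 ]
  [ 0      5  -6   1  -2 ]
r2 := -3/10·r2
  [ 1  -35/3    10    -3     3 ]
  [ 0      1  -6/5  3/10  -3/5 ]
  [ 0      5    -6     1    -2 ]
r3 := r3 − 5·r2
  [ 1  -35/3    10    -3     3 ]
  [ 0      1  -6/5  3/10  -3/5 ]
  [ 0      0     0  -1/2     1 ]
r3 := -2·r3
  [ 1  -35/3    10    -3     3 ]
  [ 0      1  -6/5  3/10  -3/5 ]
  [ 0      0     0     1    -2 ]
r2 := r2 − 3/10·r3
  [ 1  -35/3    10  -3   3 ]
  [ 0      1  -6/5   0   0 ]
  [ 0      0     0   1  -2 ]
r1 := r1 + 3·r3
  [ 1  -35/3    10  0  -3 ]
  [ 0      1  -6/5  0   0 ]
  [ 0      0     0  1  -2 ]
r1 := r1 + 35/3·r2
  [ 1  0    -4  0  -3 ]
  [ 0  1  -6/5  0   0 ]
  [ 0  0     0  1  -2 ]

-6/5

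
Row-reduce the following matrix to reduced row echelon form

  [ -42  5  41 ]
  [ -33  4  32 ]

[[1, 0, -4/3], [0, 1, -3]]

Multiply r1 by -1/42.
  [   1  -5/42  -41/42 ]
  [ -33      4      32 ]
Add 33 times r1 to r2.
  [ 1  -5/42  -41/42 ]
  [ 0   1/14   -3/14 ]
Multiply r2 by 14.
  [ 1  -5/42  -41/42 ]
  [ 0      1      -3 ]
Add 5/42 times r2 to r1.
  [ 1  0  -4/3 ]
  [ 0  1    -3 ]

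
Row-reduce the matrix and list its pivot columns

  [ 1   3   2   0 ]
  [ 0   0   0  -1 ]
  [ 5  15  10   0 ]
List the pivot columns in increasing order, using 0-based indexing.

0, 3

ρ3 -> ρ3 − 5·ρ1
  [ 1  3  2   0 ]
  [ 0  0  0  -1 ]
  [ 0  0  0   0 ]
ρ2 -> -1·ρ2
  [ 1  3  2  0 ]
  [ 0  0  0  1 ]
  [ 0  0  0  0 ]
Pivot columns are the columns containing a leading 1.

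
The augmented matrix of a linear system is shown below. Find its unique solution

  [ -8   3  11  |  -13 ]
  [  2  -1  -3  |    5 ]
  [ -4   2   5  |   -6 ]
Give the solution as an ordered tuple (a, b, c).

r1 ← -1/8·r1
  [  1  -3/8  -11/8  |  13/8 ]
  [  2    -1     -3  |     5 ]
  [ -4     2      5  |    -6 ]
r2 ← r2 − 2·r1
  [  1  -3/8  -11/8  |  13/8 ]
  [  0  -1/4   -1/4  |   7/4 ]
  [ -4     2      5  |    -6 ]
r3 ← r3 + 4·r1
  [ 1  -3/8  -11/8  |  13/8 ]
  [ 0  -1/4   -1/4  |   7/4 ]
  [ 0   1/2   -1/2  |   1/2 ]
r2 ← -4·r2
  [ 1  -3/8  -11/8  |  13/8 ]
  [ 0     1      1  |    -7 ]
  [ 0   1/2   -1/2  |   1/2 ]
r3 ← r3 − 1/2·r2
  [ 1  -3/8  -11/8  |  13/8 ]
  [ 0     1      1  |    -7 ]
  [ 0     0     -1  |     4 ]
r3 ← -1·r3
  [ 1  -3/8  -11/8  |  13/8 ]
  [ 0     1      1  |    -7 ]
  [ 0     0      1  |    -4 ]
r2 ← r2 − r3
  [ 1  -3/8  -11/8  |  13/8 ]
  [ 0     1      0  |    -3 ]
  [ 0     0      1  |    -4 ]
r1 ← r1 + 11/8·r3
  [ 1  -3/8  0  |  -31/8 ]
  [ 0     1  0  |     -3 ]
  [ 0     0  1  |     -4 ]
r1 ← r1 + 3/8·r2
  [ 1  0  0  |  -5 ]
  [ 0  1  0  |  -3 ]
  [ 0  0  1  |  -4 ]
Reading off the last column: a = -5, b = -3, c = -4.

(-5, -3, -4)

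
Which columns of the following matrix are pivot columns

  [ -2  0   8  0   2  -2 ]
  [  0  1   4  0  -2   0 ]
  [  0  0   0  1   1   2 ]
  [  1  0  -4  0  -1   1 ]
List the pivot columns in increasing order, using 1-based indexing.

ρ1 := -1/2·ρ1
  [ 1  0  -4  0  -1  1 ]
  [ 0  1   4  0  -2  0 ]
  [ 0  0   0  1   1  2 ]
  [ 1  0  -4  0  -1  1 ]
ρ4 := ρ4 − ρ1
  [ 1  0  -4  0  -1  1 ]
  [ 0  1   4  0  -2  0 ]
  [ 0  0   0  1   1  2 ]
  [ 0  0   0  0   0  0 ]
Pivot columns are the columns containing a leading 1.

1, 2, 4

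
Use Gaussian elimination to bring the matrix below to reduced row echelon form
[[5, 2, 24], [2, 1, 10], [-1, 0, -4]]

R1 ← 1/5·R1
  [  1  2/5  24/5 ]
  [  2    1    10 ]
  [ -1    0    -4 ]
R2 ← R2 − 2·R1
  [  1  2/5  24/5 ]
  [  0  1/5   2/5 ]
  [ -1    0    -4 ]
R3 ← R3 + R1
  [ 1  2/5  24/5 ]
  [ 0  1/5   2/5 ]
  [ 0  2/5   4/5 ]
R2 ← 5·R2
  [ 1  2/5  24/5 ]
  [ 0    1     2 ]
  [ 0  2/5   4/5 ]
R3 ← R3 − 2/5·R2
  [ 1  2/5  24/5 ]
  [ 0    1     2 ]
  [ 0    0     0 ]
R1 ← R1 − 2/5·R2
  [ 1  0  4 ]
  [ 0  1  2 ]
  [ 0  0  0 ]

[[1, 0, 4], [0, 1, 2], [0, 0, 0]]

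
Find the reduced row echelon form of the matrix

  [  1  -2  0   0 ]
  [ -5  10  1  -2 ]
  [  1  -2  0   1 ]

[[1, -2, 0, 0], [0, 0, 1, 0], [0, 0, 0, 1]]

R2 := R2 + 5·R1
R3 := R3 − R1
R2 := R2 + 2·R3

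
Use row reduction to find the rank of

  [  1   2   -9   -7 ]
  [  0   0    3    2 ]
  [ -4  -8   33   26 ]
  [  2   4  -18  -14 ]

R3 → R3 + 4·R1
  [ 1  2   -9   -7 ]
  [ 0  0    3    2 ]
  [ 0  0   -3   -2 ]
  [ 2  4  -18  -14 ]
R4 → R4 − 2·R1
  [ 1  2  -9  -7 ]
  [ 0  0   3   2 ]
  [ 0  0  -3  -2 ]
  [ 0  0   0   0 ]
R2 → 1/3·R2
  [ 1  2  -9   -7 ]
  [ 0  0   1  2/3 ]
  [ 0  0  -3   -2 ]
  [ 0  0   0    0 ]
R3 → R3 + 3·R2
  [ 1  2  -9   -7 ]
  [ 0  0   1  2/3 ]
  [ 0  0   0    0 ]
  [ 0  0   0    0 ]
R1 → R1 + 9·R2
  [ 1  2  0   -1 ]
  [ 0  0  1  2/3 ]
  [ 0  0  0    0 ]
  [ 0  0  0    0 ]
The reduced form has 2 nonzero rows.

rank = 2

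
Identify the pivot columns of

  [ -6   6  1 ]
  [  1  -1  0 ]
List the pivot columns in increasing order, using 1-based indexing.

r1 → -1/6·r1
  [ 1  -1  -1/6 ]
  [ 1  -1     0 ]
r2 → r2 − r1
  [ 1  -1  -1/6 ]
  [ 0   0   1/6 ]
r2 → 6·r2
  [ 1  -1  -1/6 ]
  [ 0   0     1 ]
r1 → r1 + 1/6·r2
  [ 1  -1  0 ]
  [ 0   0  1 ]
Pivot columns are the columns containing a leading 1.

1, 3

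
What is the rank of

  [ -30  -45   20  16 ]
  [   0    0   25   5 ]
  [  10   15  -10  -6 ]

rank = 2

Multiply r1 by -1/30.
  [  1  3/2  -2/3  -8/15 ]
  [  0    0    25      5 ]
  [ 10   15   -10     -6 ]
Subtract 10 times r1 from r3.
  [ 1  3/2   -2/3  -8/15 ]
  [ 0    0     25      5 ]
  [ 0    0  -10/3   -2/3 ]
Multiply r2 by 1/25.
  [ 1  3/2   -2/3  -8/15 ]
  [ 0    0      1    1/5 ]
  [ 0    0  -10/3   -2/3 ]
Add 10/3 times r2 to r3.
  [ 1  3/2  -2/3  -8/15 ]
  [ 0    0     1    1/5 ]
  [ 0    0     0      0 ]
Add 2/3 times r2 to r1.
  [ 1  3/2  0  -2/5 ]
  [ 0    0  1   1/5 ]
  [ 0    0  0     0 ]
The reduced form has 2 nonzero rows.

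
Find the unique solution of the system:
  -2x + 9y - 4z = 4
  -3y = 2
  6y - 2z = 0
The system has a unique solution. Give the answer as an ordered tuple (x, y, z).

Form the augmented matrix and row-reduce:
  [ -2   9  -4  |  4 ]
  [  0  -3   0  |  2 ]
  [  0   6  -2  |  0 ]
ρ1 := -1/2·ρ1
  [ 1  -9/2   2  |  -2 ]
  [ 0    -3   0  |   2 ]
  [ 0     6  -2  |   0 ]
ρ2 := -1/3·ρ2
  [ 1  -9/2   2  |    -2 ]
  [ 0     1   0  |  -2/3 ]
  [ 0     6  -2  |     0 ]
ρ3 := ρ3 − 6·ρ2
  [ 1  -9/2   2  |    -2 ]
  [ 0     1   0  |  -2/3 ]
  [ 0     0  -2  |     4 ]
ρ3 := -1/2·ρ3
  [ 1  -9/2  2  |    -2 ]
  [ 0     1  0  |  -2/3 ]
  [ 0     0  1  |    -2 ]
ρ1 := ρ1 − 2·ρ3
  [ 1  -9/2  0  |     2 ]
  [ 0     1  0  |  -2/3 ]
  [ 0     0  1  |    -2 ]
ρ1 := ρ1 + 9/2·ρ2
  [ 1  0  0  |    -1 ]
  [ 0  1  0  |  -2/3 ]
  [ 0  0  1  |    -2 ]
Reading off the last column: x = -1, y = -2/3, z = -2.

(-1, -2/3, -2)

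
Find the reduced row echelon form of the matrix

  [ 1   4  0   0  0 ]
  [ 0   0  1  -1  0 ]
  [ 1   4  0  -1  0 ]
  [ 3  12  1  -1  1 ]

[[1, 4, 0, 0, 0], [0, 0, 1, 0, 0], [0, 0, 0, 1, 0], [0, 0, 0, 0, 1]]

Subtract R1 from R3.
  [ 1   4  0   0  0 ]
  [ 0   0  1  -1  0 ]
  [ 0   0  0  -1  0 ]
  [ 3  12  1  -1  1 ]
Subtract 3 times R1 from R4.
  [ 1  4  0   0  0 ]
  [ 0  0  1  -1  0 ]
  [ 0  0  0  -1  0 ]
  [ 0  0  1  -1  1 ]
Subtract R2 from R4.
  [ 1  4  0   0  0 ]
  [ 0  0  1  -1  0 ]
  [ 0  0  0  -1  0 ]
  [ 0  0  0   0  1 ]
Multiply R3 by -1.
  [ 1  4  0   0  0 ]
  [ 0  0  1  -1  0 ]
  [ 0  0  0   1  0 ]
  [ 0  0  0   0  1 ]
Add R3 to R2.
  [ 1  4  0  0  0 ]
  [ 0  0  1  0  0 ]
  [ 0  0  0  1  0 ]
  [ 0  0  0  0  1 ]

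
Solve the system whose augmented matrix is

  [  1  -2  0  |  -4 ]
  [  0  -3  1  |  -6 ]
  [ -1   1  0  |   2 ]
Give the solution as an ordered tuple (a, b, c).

Add r1 to r3.
Multiply r2 by -1/3.
Add r2 to r3.
Multiply r3 by -3.
Add 1/3 times r3 to r2.
Add 2 times r2 to r1.
Reading off the last column: a = 0, b = 2, c = 0.

(0, 2, 0)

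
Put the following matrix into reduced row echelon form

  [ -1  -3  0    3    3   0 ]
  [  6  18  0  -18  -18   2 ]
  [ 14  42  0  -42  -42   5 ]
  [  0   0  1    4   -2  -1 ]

[[1, 3, 0, -3, -3, 0], [0, 0, 1, 4, -2, 0], [0, 0, 0, 0, 0, 1], [0, 0, 0, 0, 0, 0]]

ρ1 -> -1·ρ1
  [  1   3  0   -3   -3   0 ]
  [  6  18  0  -18  -18   2 ]
  [ 14  42  0  -42  -42   5 ]
  [  0   0  1    4   -2  -1 ]
ρ2 -> ρ2 − 6·ρ1
  [  1   3  0   -3   -3   0 ]
  [  0   0  0    0    0   2 ]
  [ 14  42  0  -42  -42   5 ]
  [  0   0  1    4   -2  -1 ]
ρ3 -> ρ3 − 14·ρ1
  [ 1  3  0  -3  -3   0 ]
  [ 0  0  0   0   0   2 ]
  [ 0  0  0   0   0   5 ]
  [ 0  0  1   4  -2  -1 ]
ρ2 <=> ρ4
  [ 1  3  0  -3  -3   0 ]
  [ 0  0  1   4  -2  -1 ]
  [ 0  0  0   0   0   5 ]
  [ 0  0  0   0   0   2 ]
ρ3 -> 1/5·ρ3
  [ 1  3  0  -3  -3   0 ]
  [ 0  0  1   4  -2  -1 ]
  [ 0  0  0   0   0   1 ]
  [ 0  0  0   0   0   2 ]
ρ4 -> ρ4 − 2·ρ3
  [ 1  3  0  -3  -3   0 ]
  [ 0  0  1   4  -2  -1 ]
  [ 0  0  0   0   0   1 ]
  [ 0  0  0   0   0   0 ]
ρ2 -> ρ2 + ρ3
  [ 1  3  0  -3  -3  0 ]
  [ 0  0  1   4  -2  0 ]
  [ 0  0  0   0   0  1 ]
  [ 0  0  0   0   0  0 ]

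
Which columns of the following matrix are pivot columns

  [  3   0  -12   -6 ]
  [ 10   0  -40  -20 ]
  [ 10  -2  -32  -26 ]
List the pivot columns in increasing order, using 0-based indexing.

r1 -> 1/3·r1
  [  1   0   -4   -2 ]
  [ 10   0  -40  -20 ]
  [ 10  -2  -32  -26 ]
r2 -> r2 − 10·r1
  [  1   0   -4   -2 ]
  [  0   0    0    0 ]
  [ 10  -2  -32  -26 ]
r3 -> r3 − 10·r1
  [ 1   0  -4  -2 ]
  [ 0   0   0   0 ]
  [ 0  -2   8  -6 ]
r2 ↔ r3
  [ 1   0  -4  -2 ]
  [ 0  -2   8  -6 ]
  [ 0   0   0   0 ]
r2 -> -1/2·r2
  [ 1  0  -4  -2 ]
  [ 0  1  -4   3 ]
  [ 0  0   0   0 ]
Pivot columns are the columns containing a leading 1.

0, 1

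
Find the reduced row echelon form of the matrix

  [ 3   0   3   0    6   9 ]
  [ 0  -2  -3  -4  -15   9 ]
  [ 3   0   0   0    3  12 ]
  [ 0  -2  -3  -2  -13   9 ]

[[1, 0, 0, 0, 1, 4], [0, 1, 0, 0, 4, -3], [0, 0, 1, 0, 1, -1], [0, 0, 0, 1, 1, 0]]

Multiply r1 by 1/3.
Subtract 3 times r1 from r3.
Multiply r2 by -1/2.
Add 2 times r2 to r4.
Multiply r3 by -1/3.
Multiply r4 by 1/2.
Subtract 2 times r4 from r2.
Subtract 3/2 times r3 from r2.
Subtract r3 from r1.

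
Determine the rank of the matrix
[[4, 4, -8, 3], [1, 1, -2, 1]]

rank = 2

ρ1 → 1/4·ρ1
  [ 1  1  -2  3/4 ]
  [ 1  1  -2    1 ]
ρ2 → ρ2 − ρ1
  [ 1  1  -2  3/4 ]
  [ 0  0   0  1/4 ]
ρ2 → 4·ρ2
  [ 1  1  -2  3/4 ]
  [ 0  0   0    1 ]
ρ1 → ρ1 − 3/4·ρ2
  [ 1  1  -2  0 ]
  [ 0  0   0  1 ]
The reduced form has 2 nonzero rows.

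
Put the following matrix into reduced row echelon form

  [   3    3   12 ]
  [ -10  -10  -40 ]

r1 := 1/3·r1
  [   1    1    4 ]
  [ -10  -10  -40 ]
r2 := r2 + 10·r1
  [ 1  1  4 ]
  [ 0  0  0 ]

[[1, 1, 4], [0, 0, 0]]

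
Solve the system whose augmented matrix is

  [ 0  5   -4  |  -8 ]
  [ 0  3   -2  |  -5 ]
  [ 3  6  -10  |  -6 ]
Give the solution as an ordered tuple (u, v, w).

(1/3, -2, -1/2)

Swap r1 and r3.
  [ 3  6  -10  |  -6 ]
  [ 0  3   -2  |  -5 ]
  [ 0  5   -4  |  -8 ]
Multiply r1 by 1/3.
  [ 1  2  -10/3  |  -2 ]
  [ 0  3     -2  |  -5 ]
  [ 0  5     -4  |  -8 ]
Multiply r2 by 1/3.
  [ 1  2  -10/3  |    -2 ]
  [ 0  1   -2/3  |  -5/3 ]
  [ 0  5     -4  |    -8 ]
Subtract 5 times r2 from r3.
  [ 1  2  -10/3  |    -2 ]
  [ 0  1   -2/3  |  -5/3 ]
  [ 0  0   -2/3  |   1/3 ]
Multiply r3 by -3/2.
  [ 1  2  -10/3  |    -2 ]
  [ 0  1   -2/3  |  -5/3 ]
  [ 0  0      1  |  -1/2 ]
Add 2/3 times r3 to r2.
  [ 1  2  -10/3  |    -2 ]
  [ 0  1      0  |    -2 ]
  [ 0  0      1  |  -1/2 ]
Add 10/3 times r3 to r1.
  [ 1  2  0  |  -11/3 ]
  [ 0  1  0  |     -2 ]
  [ 0  0  1  |   -1/2 ]
Subtract 2 times r2 from r1.
  [ 1  0  0  |   1/3 ]
  [ 0  1  0  |    -2 ]
  [ 0  0  1  |  -1/2 ]
Reading off the last column: u = 1/3, v = -2, w = -1/2.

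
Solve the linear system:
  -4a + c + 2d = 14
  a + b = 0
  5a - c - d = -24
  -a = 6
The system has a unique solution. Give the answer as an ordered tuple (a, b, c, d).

(-6, 6, -2, -4)

Form the augmented matrix and row-reduce:
  [ -4  0   1   2  |   14 ]
  [  1  1   0   0  |    0 ]
  [  5  0  -1  -1  |  -24 ]
  [ -1  0   0   0  |    6 ]
Multiply R1 by -1/4.
Subtract R1 from R2.
Subtract 5 times R1 from R3.
Add R1 to R4.
Multiply R3 by 4.
Add 1/4 times R3 to R4.
Subtract 6 times R4 from R3.
Subtract 1/2 times R4 from R2.
Add 1/2 times R4 to R1.
Subtract 1/4 times R3 from R2.
Add 1/4 times R3 to R1.
Reading off the last column: a = -6, b = 6, c = -2, d = -4.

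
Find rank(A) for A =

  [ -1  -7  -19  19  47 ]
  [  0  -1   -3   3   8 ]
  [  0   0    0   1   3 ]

R1 ← -1·R1
  [ 1   7  19  -19  -47 ]
  [ 0  -1  -3    3    8 ]
  [ 0   0   0    1    3 ]
R2 ← -1·R2
  [ 1  7  19  -19  -47 ]
  [ 0  1   3   -3   -8 ]
  [ 0  0   0    1    3 ]
R2 ← R2 + 3·R3
  [ 1  7  19  -19  -47 ]
  [ 0  1   3    0    1 ]
  [ 0  0   0    1    3 ]
R1 ← R1 + 19·R3
  [ 1  7  19  0  10 ]
  [ 0  1   3  0   1 ]
  [ 0  0   0  1   3 ]
R1 ← R1 − 7·R2
  [ 1  0  -2  0  3 ]
  [ 0  1   3  0  1 ]
  [ 0  0   0  1  3 ]
The reduced form has 3 nonzero rows.

rank = 3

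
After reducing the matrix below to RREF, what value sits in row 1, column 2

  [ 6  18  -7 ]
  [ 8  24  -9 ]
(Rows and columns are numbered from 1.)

3

ρ1 → 1/6·ρ1
  [ 1   3  -7/6 ]
  [ 8  24    -9 ]
ρ2 → ρ2 − 8·ρ1
  [ 1  3  -7/6 ]
  [ 0  0   1/3 ]
ρ2 → 3·ρ2
  [ 1  3  -7/6 ]
  [ 0  0     1 ]
ρ1 → ρ1 + 7/6·ρ2
  [ 1  3  0 ]
  [ 0  0  1 ]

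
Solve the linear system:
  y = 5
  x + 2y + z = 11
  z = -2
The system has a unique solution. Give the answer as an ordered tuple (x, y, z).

Form the augmented matrix and row-reduce:
  [ 0  1  0  |   5 ]
  [ 1  2  1  |  11 ]
  [ 0  0  1  |  -2 ]
ρ1 <-> ρ2
  [ 1  2  1  |  11 ]
  [ 0  1  0  |   5 ]
  [ 0  0  1  |  -2 ]
ρ1 -> ρ1 − ρ3
  [ 1  2  0  |  13 ]
  [ 0  1  0  |   5 ]
  [ 0  0  1  |  -2 ]
ρ1 -> ρ1 − 2·ρ2
  [ 1  0  0  |   3 ]
  [ 0  1  0  |   5 ]
  [ 0  0  1  |  -2 ]
Reading off the last column: x = 3, y = 5, z = -2.

(3, 5, -2)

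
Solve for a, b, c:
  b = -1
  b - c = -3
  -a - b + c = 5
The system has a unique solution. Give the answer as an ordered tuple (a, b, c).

Form the augmented matrix and row-reduce:
  [  0   1   0  |  -1 ]
  [  0   1  -1  |  -3 ]
  [ -1  -1   1  |   5 ]
ρ1 <=> ρ3
  [ -1  -1   1  |   5 ]
  [  0   1  -1  |  -3 ]
  [  0   1   0  |  -1 ]
ρ1 → -1·ρ1
  [ 1  1  -1  |  -5 ]
  [ 0  1  -1  |  -3 ]
  [ 0  1   0  |  -1 ]
ρ3 → ρ3 − ρ2
  [ 1  1  -1  |  -5 ]
  [ 0  1  -1  |  -3 ]
  [ 0  0   1  |   2 ]
ρ2 → ρ2 + ρ3
  [ 1  1  -1  |  -5 ]
  [ 0  1   0  |  -1 ]
  [ 0  0   1  |   2 ]
ρ1 → ρ1 + ρ3
  [ 1  1  0  |  -3 ]
  [ 0  1  0  |  -1 ]
  [ 0  0  1  |   2 ]
ρ1 → ρ1 − ρ2
  [ 1  0  0  |  -2 ]
  [ 0  1  0  |  -1 ]
  [ 0  0  1  |   2 ]
Reading off the last column: a = -2, b = -1, c = 2.

(-2, -1, 2)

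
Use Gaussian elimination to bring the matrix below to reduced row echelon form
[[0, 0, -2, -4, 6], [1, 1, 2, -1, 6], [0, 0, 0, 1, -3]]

R1 <=> R2
  [ 1  1   2  -1   6 ]
  [ 0  0  -2  -4   6 ]
  [ 0  0   0   1  -3 ]
R2 ← -1/2·R2
  [ 1  1  2  -1   6 ]
  [ 0  0  1   2  -3 ]
  [ 0  0  0   1  -3 ]
R2 ← R2 − 2·R3
  [ 1  1  2  -1   6 ]
  [ 0  0  1   0   3 ]
  [ 0  0  0   1  -3 ]
R1 ← R1 + R3
  [ 1  1  2  0   3 ]
  [ 0  0  1  0   3 ]
  [ 0  0  0  1  -3 ]
R1 ← R1 − 2·R2
  [ 1  1  0  0  -3 ]
  [ 0  0  1  0   3 ]
  [ 0  0  0  1  -3 ]

[[1, 1, 0, 0, -3], [0, 0, 1, 0, 3], [0, 0, 0, 1, -3]]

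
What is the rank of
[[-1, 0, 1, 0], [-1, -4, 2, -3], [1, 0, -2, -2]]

rank = 3

R1 → -1·R1
  [  1   0  -1   0 ]
  [ -1  -4   2  -3 ]
  [  1   0  -2  -2 ]
R2 → R2 + R1
  [ 1   0  -1   0 ]
  [ 0  -4   1  -3 ]
  [ 1   0  -2  -2 ]
R3 → R3 − R1
  [ 1   0  -1   0 ]
  [ 0  -4   1  -3 ]
  [ 0   0  -1  -2 ]
R2 → -1/4·R2
  [ 1  0    -1    0 ]
  [ 0  1  -1/4  3/4 ]
  [ 0  0    -1   -2 ]
R3 → -1·R3
  [ 1  0    -1    0 ]
  [ 0  1  -1/4  3/4 ]
  [ 0  0     1    2 ]
R2 → R2 + 1/4·R3
  [ 1  0  -1    0 ]
  [ 0  1   0  5/4 ]
  [ 0  0   1    2 ]
R1 → R1 + R3
  [ 1  0  0    2 ]
  [ 0  1  0  5/4 ]
  [ 0  0  1    2 ]
The reduced form has 3 nonzero rows.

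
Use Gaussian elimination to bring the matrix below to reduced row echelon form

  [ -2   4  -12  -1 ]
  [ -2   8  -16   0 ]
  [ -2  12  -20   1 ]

r1 := -1/2·r1
r2 := r2 + 2·r1
r3 := r3 + 2·r1
r2 := 1/4·r2
r3 := r3 − 8·r2
r1 := r1 + 2·r2

[[1, 0, 4, 1], [0, 1, -1, 1/4], [0, 0, 0, 0]]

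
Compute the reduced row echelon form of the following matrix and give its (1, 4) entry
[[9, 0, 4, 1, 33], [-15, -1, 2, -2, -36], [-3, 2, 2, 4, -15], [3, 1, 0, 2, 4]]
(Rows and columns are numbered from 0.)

-1

R1 -> 1/9·R1
R2 -> R2 + 15·R1
R3 -> R3 + 3·R1
R4 -> R4 − 3·R1
R2 -> -1·R2
R3 -> R3 − 2·R2
R4 -> R4 − R2
R3 -> 3/62·R3
R4 -> R4 − 22/3·R3
R4 -> 31·R4
R3 -> R3 − 11/62·R4
R2 -> R2 − 1/3·R4
R1 -> R1 − 1/9·R4
R2 -> R2 + 26/3·R3
R1 -> R1 − 4/9·R3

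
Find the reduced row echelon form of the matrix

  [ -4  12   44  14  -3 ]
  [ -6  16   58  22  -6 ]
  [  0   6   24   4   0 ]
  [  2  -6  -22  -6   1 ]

[[1, 0, 1, 0, 0], [0, 1, 4, 0, 0], [0, 0, 0, 1, 0], [0, 0, 0, 0, 1]]

R1 := -1/4·R1
  [  1  -3  -11  -7/2  3/4 ]
  [ -6  16   58    22   -6 ]
  [  0   6   24     4    0 ]
  [  2  -6  -22    -6    1 ]
R2 := R2 + 6·R1
  [ 1  -3  -11  -7/2   3/4 ]
  [ 0  -2   -8     1  -3/2 ]
  [ 0   6   24     4     0 ]
  [ 2  -6  -22    -6     1 ]
R4 := R4 − 2·R1
  [ 1  -3  -11  -7/2   3/4 ]
  [ 0  -2   -8     1  -3/2 ]
  [ 0   6   24     4     0 ]
  [ 0   0    0     1  -1/2 ]
R2 := -1/2·R2
  [ 1  -3  -11  -7/2   3/4 ]
  [ 0   1    4  -1/2   3/4 ]
  [ 0   6   24     4     0 ]
  [ 0   0    0     1  -1/2 ]
R3 := R3 − 6·R2
  [ 1  -3  -11  -7/2   3/4 ]
  [ 0   1    4  -1/2   3/4 ]
  [ 0   0    0     7  -9/2 ]
  [ 0   0    0     1  -1/2 ]
R3 := 1/7·R3
  [ 1  -3  -11  -7/2    3/4 ]
  [ 0   1    4  -1/2    3/4 ]
  [ 0   0    0     1  -9/14 ]
  [ 0   0    0     1   -1/2 ]
R4 := R4 − R3
  [ 1  -3  -11  -7/2    3/4 ]
  [ 0   1    4  -1/2    3/4 ]
  [ 0   0    0     1  -9/14 ]
  [ 0   0    0     0    1/7 ]
R4 := 7·R4
  [ 1  -3  -11  -7/2    3/4 ]
  [ 0   1    4  -1/2    3/4 ]
  [ 0   0    0     1  -9/14 ]
  [ 0   0    0     0      1 ]
R3 := R3 + 9/14·R4
  [ 1  -3  -11  -7/2  3/4 ]
  [ 0   1    4  -1/2  3/4 ]
  [ 0   0    0     1    0 ]
  [ 0   0    0     0    1 ]
R2 := R2 − 3/4·R4
  [ 1  -3  -11  -7/2  3/4 ]
  [ 0   1    4  -1/2    0 ]
  [ 0   0    0     1    0 ]
  [ 0   0    0     0    1 ]
R1 := R1 − 3/4·R4
  [ 1  -3  -11  -7/2  0 ]
  [ 0   1    4  -1/2  0 ]
  [ 0   0    0     1  0 ]
  [ 0   0    0     0  1 ]
R2 := R2 + 1/2·R3
  [ 1  -3  -11  -7/2  0 ]
  [ 0   1    4     0  0 ]
  [ 0   0    0     1  0 ]
  [ 0   0    0     0  1 ]
R1 := R1 + 7/2·R3
  [ 1  -3  -11  0  0 ]
  [ 0   1    4  0  0 ]
  [ 0   0    0  1  0 ]
  [ 0   0    0  0  1 ]
R1 := R1 + 3·R2
  [ 1  0  1  0  0 ]
  [ 0  1  4  0  0 ]
  [ 0  0  0  1  0 ]
  [ 0  0  0  0  1 ]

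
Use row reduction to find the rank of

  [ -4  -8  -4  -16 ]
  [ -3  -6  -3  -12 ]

r1 → -1/4·r1
  [  1   2   1    4 ]
  [ -3  -6  -3  -12 ]
r2 → r2 + 3·r1
  [ 1  2  1  4 ]
  [ 0  0  0  0 ]
The reduced form has 1 nonzero row.

rank = 1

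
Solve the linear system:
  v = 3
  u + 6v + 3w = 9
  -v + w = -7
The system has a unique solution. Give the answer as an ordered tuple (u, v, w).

Form the augmented matrix and row-reduce:
  [ 0   1  0  |   3 ]
  [ 1   6  3  |   9 ]
  [ 0  -1  1  |  -7 ]
R1 <-> R2
  [ 1   6  3  |   9 ]
  [ 0   1  0  |   3 ]
  [ 0  -1  1  |  -7 ]
R3 -> R3 + R2
  [ 1  6  3  |   9 ]
  [ 0  1  0  |   3 ]
  [ 0  0  1  |  -4 ]
R1 -> R1 − 3·R3
  [ 1  6  0  |  21 ]
  [ 0  1  0  |   3 ]
  [ 0  0  1  |  -4 ]
R1 -> R1 − 6·R2
  [ 1  0  0  |   3 ]
  [ 0  1  0  |   3 ]
  [ 0  0  1  |  -4 ]
Reading off the last column: u = 3, v = 3, w = -4.

(3, 3, -4)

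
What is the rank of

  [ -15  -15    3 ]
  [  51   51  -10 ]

Multiply ρ1 by -1/15.
Subtract 51 times ρ1 from ρ2.
Multiply ρ2 by 5.
Add 1/5 times ρ2 to ρ1.
The reduced form has 2 nonzero rows.

rank = 2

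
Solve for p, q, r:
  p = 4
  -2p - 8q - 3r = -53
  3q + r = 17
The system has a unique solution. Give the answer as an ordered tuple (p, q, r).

Form the augmented matrix and row-reduce:
  [  1   0   0  |    4 ]
  [ -2  -8  -3  |  -53 ]
  [  0   3   1  |   17 ]
ρ2 ← ρ2 + 2·ρ1
  [ 1   0   0  |    4 ]
  [ 0  -8  -3  |  -45 ]
  [ 0   3   1  |   17 ]
ρ2 ← -1/8·ρ2
  [ 1  0    0  |     4 ]
  [ 0  1  3/8  |  45/8 ]
  [ 0  3    1  |    17 ]
ρ3 ← ρ3 − 3·ρ2
  [ 1  0     0  |     4 ]
  [ 0  1   3/8  |  45/8 ]
  [ 0  0  -1/8  |   1/8 ]
ρ3 ← -8·ρ3
  [ 1  0    0  |     4 ]
  [ 0  1  3/8  |  45/8 ]
  [ 0  0    1  |    -1 ]
ρ2 ← ρ2 − 3/8·ρ3
  [ 1  0  0  |   4 ]
  [ 0  1  0  |   6 ]
  [ 0  0  1  |  -1 ]
Reading off the last column: p = 4, q = 6, r = -1.

(4, 6, -1)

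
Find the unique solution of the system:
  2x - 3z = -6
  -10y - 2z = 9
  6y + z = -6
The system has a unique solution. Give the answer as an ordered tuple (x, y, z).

(3/2, -3/2, 3)

Form the augmented matrix and row-reduce:
  [ 2    0  -3  |  -6 ]
  [ 0  -10  -2  |   9 ]
  [ 0    6   1  |  -6 ]
Multiply ρ1 by 1/2.
  [ 1    0  -3/2  |  -3 ]
  [ 0  -10    -2  |   9 ]
  [ 0    6     1  |  -6 ]
Multiply ρ2 by -1/10.
  [ 1  0  -3/2  |     -3 ]
  [ 0  1   1/5  |  -9/10 ]
  [ 0  6     1  |     -6 ]
Subtract 6 times ρ2 from ρ3.
  [ 1  0  -3/2  |     -3 ]
  [ 0  1   1/5  |  -9/10 ]
  [ 0  0  -1/5  |   -3/5 ]
Multiply ρ3 by -5.
  [ 1  0  -3/2  |     -3 ]
  [ 0  1   1/5  |  -9/10 ]
  [ 0  0     1  |      3 ]
Subtract 1/5 times ρ3 from ρ2.
  [ 1  0  -3/2  |    -3 ]
  [ 0  1     0  |  -3/2 ]
  [ 0  0     1  |     3 ]
Add 3/2 times ρ3 to ρ1.
  [ 1  0  0  |   3/2 ]
  [ 0  1  0  |  -3/2 ]
  [ 0  0  1  |     3 ]
Reading off the last column: x = 3/2, y = -3/2, z = 3.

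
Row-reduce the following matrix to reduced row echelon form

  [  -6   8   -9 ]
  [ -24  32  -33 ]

[[1, -4/3, 0], [0, 0, 1]]

R1 ← -1/6·R1
R2 ← R2 + 24·R1
R2 ← 1/3·R2
R1 ← R1 − 3/2·R2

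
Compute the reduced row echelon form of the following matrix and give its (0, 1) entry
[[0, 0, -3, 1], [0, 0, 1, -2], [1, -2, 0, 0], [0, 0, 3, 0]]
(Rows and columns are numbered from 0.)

Swap ρ1 and ρ3.
  [ 1  -2   0   0 ]
  [ 0   0   1  -2 ]
  [ 0   0  -3   1 ]
  [ 0   0   3   0 ]
Add 3 times ρ2 to ρ3.
  [ 1  -2  0   0 ]
  [ 0   0  1  -2 ]
  [ 0   0  0  -5 ]
  [ 0   0  3   0 ]
Subtract 3 times ρ2 from ρ4.
  [ 1  -2  0   0 ]
  [ 0   0  1  -2 ]
  [ 0   0  0  -5 ]
  [ 0   0  0   6 ]
Multiply ρ3 by -1/5.
  [ 1  -2  0   0 ]
  [ 0   0  1  -2 ]
  [ 0   0  0   1 ]
  [ 0   0  0   6 ]
Subtract 6 times ρ3 from ρ4.
  [ 1  -2  0   0 ]
  [ 0   0  1  -2 ]
  [ 0   0  0   1 ]
  [ 0   0  0   0 ]
Add 2 times ρ3 to ρ2.
  [ 1  -2  0  0 ]
  [ 0   0  1  0 ]
  [ 0   0  0  1 ]
  [ 0   0  0  0 ]

-2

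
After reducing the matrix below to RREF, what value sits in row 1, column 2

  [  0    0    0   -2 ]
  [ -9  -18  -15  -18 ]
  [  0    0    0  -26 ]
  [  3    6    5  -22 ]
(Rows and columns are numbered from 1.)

2

Swap r1 and r2.
  [ -9  -18  -15  -18 ]
  [  0    0    0   -2 ]
  [  0    0    0  -26 ]
  [  3    6    5  -22 ]
Multiply r1 by -1/9.
  [ 1  2  5/3    2 ]
  [ 0  0    0   -2 ]
  [ 0  0    0  -26 ]
  [ 3  6    5  -22 ]
Subtract 3 times r1 from r4.
  [ 1  2  5/3    2 ]
  [ 0  0    0   -2 ]
  [ 0  0    0  -26 ]
  [ 0  0    0  -28 ]
Multiply r2 by -1/2.
  [ 1  2  5/3    2 ]
  [ 0  0    0    1 ]
  [ 0  0    0  -26 ]
  [ 0  0    0  -28 ]
Add 26 times r2 to r3.
  [ 1  2  5/3    2 ]
  [ 0  0    0    1 ]
  [ 0  0    0    0 ]
  [ 0  0    0  -28 ]
Add 28 times r2 to r4.
  [ 1  2  5/3  2 ]
  [ 0  0    0  1 ]
  [ 0  0    0  0 ]
  [ 0  0    0  0 ]
Subtract 2 times r2 from r1.
  [ 1  2  5/3  0 ]
  [ 0  0    0  1 ]
  [ 0  0    0  0 ]
  [ 0  0    0  0 ]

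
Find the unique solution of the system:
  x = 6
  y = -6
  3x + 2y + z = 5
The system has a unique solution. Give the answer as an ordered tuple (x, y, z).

(6, -6, -1)

Form the augmented matrix and row-reduce:
  [ 1  0  0  |   6 ]
  [ 0  1  0  |  -6 ]
  [ 3  2  1  |   5 ]
r3 -> r3 − 3·r1
  [ 1  0  0  |    6 ]
  [ 0  1  0  |   -6 ]
  [ 0  2  1  |  -13 ]
r3 -> r3 − 2·r2
  [ 1  0  0  |   6 ]
  [ 0  1  0  |  -6 ]
  [ 0  0  1  |  -1 ]
Reading off the last column: x = 6, y = -6, z = -1.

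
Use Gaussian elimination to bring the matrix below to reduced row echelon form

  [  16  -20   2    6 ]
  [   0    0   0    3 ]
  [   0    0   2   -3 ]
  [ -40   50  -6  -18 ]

R1 → 1/16·R1
R4 → R4 + 40·R1
R2 <=> R3
R2 → 1/2·R2
R4 → R4 + R2
R3 → 1/3·R3
R4 → R4 + 9/2·R3
R2 → R2 + 3/2·R3
R1 → R1 − 3/8·R3
R1 → R1 − 1/8·R2

[[1, -5/4, 0, 0], [0, 0, 1, 0], [0, 0, 0, 1], [0, 0, 0, 0]]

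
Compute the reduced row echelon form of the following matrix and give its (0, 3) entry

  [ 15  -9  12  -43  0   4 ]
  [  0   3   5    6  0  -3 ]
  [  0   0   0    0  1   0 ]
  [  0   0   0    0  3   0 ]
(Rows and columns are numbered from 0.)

-5/3

ρ1 := 1/15·ρ1
ρ2 := 1/3·ρ2
ρ4 := ρ4 − 3·ρ3
ρ1 := ρ1 + 3/5·ρ2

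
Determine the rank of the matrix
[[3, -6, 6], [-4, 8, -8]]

rank = 1

ρ1 := 1/3·ρ1
  [  1  -2   2 ]
  [ -4   8  -8 ]
ρ2 := ρ2 + 4·ρ1
  [ 1  -2  2 ]
  [ 0   0  0 ]
The reduced form has 1 nonzero row.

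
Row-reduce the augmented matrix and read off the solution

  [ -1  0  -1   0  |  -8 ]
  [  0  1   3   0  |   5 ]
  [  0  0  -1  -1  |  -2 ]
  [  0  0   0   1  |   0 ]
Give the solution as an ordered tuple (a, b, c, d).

Multiply ρ1 by -1.
  [ 1  0   1   0  |   8 ]
  [ 0  1   3   0  |   5 ]
  [ 0  0  -1  -1  |  -2 ]
  [ 0  0   0   1  |   0 ]
Multiply ρ3 by -1.
  [ 1  0  1  0  |  8 ]
  [ 0  1  3  0  |  5 ]
  [ 0  0  1  1  |  2 ]
  [ 0  0  0  1  |  0 ]
Subtract ρ4 from ρ3.
  [ 1  0  1  0  |  8 ]
  [ 0  1  3  0  |  5 ]
  [ 0  0  1  0  |  2 ]
  [ 0  0  0  1  |  0 ]
Subtract 3 times ρ3 from ρ2.
  [ 1  0  1  0  |   8 ]
  [ 0  1  0  0  |  -1 ]
  [ 0  0  1  0  |   2 ]
  [ 0  0  0  1  |   0 ]
Subtract ρ3 from ρ1.
  [ 1  0  0  0  |   6 ]
  [ 0  1  0  0  |  -1 ]
  [ 0  0  1  0  |   2 ]
  [ 0  0  0  1  |   0 ]
Reading off the last column: a = 6, b = -1, c = 2, d = 0.

(6, -1, 2, 0)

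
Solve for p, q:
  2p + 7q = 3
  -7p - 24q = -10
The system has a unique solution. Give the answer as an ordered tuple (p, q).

(-2, 1)

Form the augmented matrix and row-reduce:
  [  2    7  |    3 ]
  [ -7  -24  |  -10 ]
Multiply r1 by 1/2.
  [  1  7/2  |  3/2 ]
  [ -7  -24  |  -10 ]
Add 7 times r1 to r2.
  [ 1  7/2  |  3/2 ]
  [ 0  1/2  |  1/2 ]
Multiply r2 by 2.
  [ 1  7/2  |  3/2 ]
  [ 0    1  |    1 ]
Subtract 7/2 times r2 from r1.
  [ 1  0  |  -2 ]
  [ 0  1  |   1 ]
Reading off the last column: p = -2, q = 1.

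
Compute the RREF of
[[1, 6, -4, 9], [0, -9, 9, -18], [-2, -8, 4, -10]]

[[1, 0, 2, -3], [0, 1, -1, 2], [0, 0, 0, 0]]

Add 2 times ρ1 to ρ3.
  [ 1   6  -4    9 ]
  [ 0  -9   9  -18 ]
  [ 0   4  -4    8 ]
Multiply ρ2 by -1/9.
  [ 1  6  -4  9 ]
  [ 0  1  -1  2 ]
  [ 0  4  -4  8 ]
Subtract 4 times ρ2 from ρ3.
  [ 1  6  -4  9 ]
  [ 0  1  -1  2 ]
  [ 0  0   0  0 ]
Subtract 6 times ρ2 from ρ1.
  [ 1  0   2  -3 ]
  [ 0  1  -1   2 ]
  [ 0  0   0   0 ]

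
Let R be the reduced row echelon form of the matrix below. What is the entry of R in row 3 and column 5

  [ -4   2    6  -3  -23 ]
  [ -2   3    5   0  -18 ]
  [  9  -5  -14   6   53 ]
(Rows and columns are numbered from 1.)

Multiply R1 by -1/4.
  [  1  -1/2  -3/2  3/4  23/4 ]
  [ -2     3     5    0   -18 ]
  [  9    -5   -14    6    53 ]
Add 2 times R1 to R2.
  [ 1  -1/2  -3/2  3/4   23/4 ]
  [ 0     2     2  3/2  -13/2 ]
  [ 9    -5   -14    6     53 ]
Subtract 9 times R1 from R3.
  [ 1  -1/2  -3/2   3/4   23/4 ]
  [ 0     2     2   3/2  -13/2 ]
  [ 0  -1/2  -1/2  -3/4    5/4 ]
Multiply R2 by 1/2.
  [ 1  -1/2  -3/2   3/4   23/4 ]
  [ 0     1     1   3/4  -13/4 ]
  [ 0  -1/2  -1/2  -3/4    5/4 ]
Add 1/2 times R2 to R3.
  [ 1  -1/2  -3/2   3/4   23/4 ]
  [ 0     1     1   3/4  -13/4 ]
  [ 0     0     0  -3/8   -3/8 ]
Multiply R3 by -8/3.
  [ 1  -1/2  -3/2  3/4   23/4 ]
  [ 0     1     1  3/4  -13/4 ]
  [ 0     0     0    1      1 ]
Subtract 3/4 times R3 from R2.
  [ 1  -1/2  -3/2  3/4  23/4 ]
  [ 0     1     1    0    -4 ]
  [ 0     0     0    1     1 ]
Subtract 3/4 times R3 from R1.
  [ 1  -1/2  -3/2  0   5 ]
  [ 0     1     1  0  -4 ]
  [ 0     0     0  1   1 ]
Add 1/2 times R2 to R1.
  [ 1  0  -1  0   3 ]
  [ 0  1   1  0  -4 ]
  [ 0  0   0  1   1 ]

1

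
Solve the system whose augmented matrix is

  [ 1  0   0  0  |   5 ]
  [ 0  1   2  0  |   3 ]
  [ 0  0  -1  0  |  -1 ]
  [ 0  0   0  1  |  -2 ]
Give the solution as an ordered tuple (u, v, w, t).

R3 → -1·R3
  [ 1  0  0  0  |   5 ]
  [ 0  1  2  0  |   3 ]
  [ 0  0  1  0  |   1 ]
  [ 0  0  0  1  |  -2 ]
R2 → R2 − 2·R3
  [ 1  0  0  0  |   5 ]
  [ 0  1  0  0  |   1 ]
  [ 0  0  1  0  |   1 ]
  [ 0  0  0  1  |  -2 ]
Reading off the last column: u = 5, v = 1, w = 1, t = -2.

(5, 1, 1, -2)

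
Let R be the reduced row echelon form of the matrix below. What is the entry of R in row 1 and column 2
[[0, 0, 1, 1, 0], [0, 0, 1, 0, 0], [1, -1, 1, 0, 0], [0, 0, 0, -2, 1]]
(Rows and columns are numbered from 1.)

R1 <-> R3
  [ 1  -1  1   0  0 ]
  [ 0   0  1   0  0 ]
  [ 0   0  1   1  0 ]
  [ 0   0  0  -2  1 ]
R3 := R3 − R2
  [ 1  -1  1   0  0 ]
  [ 0   0  1   0  0 ]
  [ 0   0  0   1  0 ]
  [ 0   0  0  -2  1 ]
R4 := R4 + 2·R3
  [ 1  -1  1  0  0 ]
  [ 0   0  1  0  0 ]
  [ 0   0  0  1  0 ]
  [ 0   0  0  0  1 ]
R1 := R1 − R2
  [ 1  -1  0  0  0 ]
  [ 0   0  1  0  0 ]
  [ 0   0  0  1  0 ]
  [ 0   0  0  0  1 ]

-1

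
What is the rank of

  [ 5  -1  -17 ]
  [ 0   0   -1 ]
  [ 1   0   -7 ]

rank = 3

ρ1 → 1/5·ρ1
  [ 1  -1/5  -17/5 ]
  [ 0     0     -1 ]
  [ 1     0     -7 ]
ρ3 → ρ3 − ρ1
  [ 1  -1/5  -17/5 ]
  [ 0     0     -1 ]
  [ 0   1/5  -18/5 ]
ρ2 <=> ρ3
  [ 1  -1/5  -17/5 ]
  [ 0   1/5  -18/5 ]
  [ 0     0     -1 ]
ρ2 → 5·ρ2
  [ 1  -1/5  -17/5 ]
  [ 0     1    -18 ]
  [ 0     0     -1 ]
ρ3 → -1·ρ3
  [ 1  -1/5  -17/5 ]
  [ 0     1    -18 ]
  [ 0     0      1 ]
ρ2 → ρ2 + 18·ρ3
  [ 1  -1/5  -17/5 ]
  [ 0     1      0 ]
  [ 0     0      1 ]
ρ1 → ρ1 + 17/5·ρ3
  [ 1  -1/5  0 ]
  [ 0     1  0 ]
  [ 0     0  1 ]
ρ1 → ρ1 + 1/5·ρ2
  [ 1  0  0 ]
  [ 0  1  0 ]
  [ 0  0  1 ]
The reduced form has 3 nonzero rows.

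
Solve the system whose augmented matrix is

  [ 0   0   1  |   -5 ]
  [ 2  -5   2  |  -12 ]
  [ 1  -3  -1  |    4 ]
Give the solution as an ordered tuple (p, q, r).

(-1, 0, -5)

R1 ↔ R2
  [ 2  -5   2  |  -12 ]
  [ 0   0   1  |   -5 ]
  [ 1  -3  -1  |    4 ]
R1 → 1/2·R1
  [ 1  -5/2   1  |  -6 ]
  [ 0     0   1  |  -5 ]
  [ 1    -3  -1  |   4 ]
R3 → R3 − R1
  [ 1  -5/2   1  |  -6 ]
  [ 0     0   1  |  -5 ]
  [ 0  -1/2  -2  |  10 ]
R2 ↔ R3
  [ 1  -5/2   1  |  -6 ]
  [ 0  -1/2  -2  |  10 ]
  [ 0     0   1  |  -5 ]
R2 → -2·R2
  [ 1  -5/2  1  |   -6 ]
  [ 0     1  4  |  -20 ]
  [ 0     0  1  |   -5 ]
R2 → R2 − 4·R3
  [ 1  -5/2  1  |  -6 ]
  [ 0     1  0  |   0 ]
  [ 0     0  1  |  -5 ]
R1 → R1 − R3
  [ 1  -5/2  0  |  -1 ]
  [ 0     1  0  |   0 ]
  [ 0     0  1  |  -5 ]
R1 → R1 + 5/2·R2
  [ 1  0  0  |  -1 ]
  [ 0  1  0  |   0 ]
  [ 0  0  1  |  -5 ]
Reading off the last column: p = -1, q = 0, r = -5.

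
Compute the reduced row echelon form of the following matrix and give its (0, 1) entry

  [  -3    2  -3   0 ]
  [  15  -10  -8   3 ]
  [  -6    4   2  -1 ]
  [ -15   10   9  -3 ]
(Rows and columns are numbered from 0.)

-2/3

R1 ← -1/3·R1
  [   1  -2/3   1   0 ]
  [  15   -10  -8   3 ]
  [  -6     4   2  -1 ]
  [ -15    10   9  -3 ]
R2 ← R2 − 15·R1
  [   1  -2/3    1   0 ]
  [   0     0  -23   3 ]
  [  -6     4    2  -1 ]
  [ -15    10    9  -3 ]
R3 ← R3 + 6·R1
  [   1  -2/3    1   0 ]
  [   0     0  -23   3 ]
  [   0     0    8  -1 ]
  [ -15    10    9  -3 ]
R4 ← R4 + 15·R1
  [ 1  -2/3    1   0 ]
  [ 0     0  -23   3 ]
  [ 0     0    8  -1 ]
  [ 0     0   24  -3 ]
R2 ← -1/23·R2
  [ 1  -2/3   1      0 ]
  [ 0     0   1  -3/23 ]
  [ 0     0   8     -1 ]
  [ 0     0  24     -3 ]
R3 ← R3 − 8·R2
  [ 1  -2/3   1      0 ]
  [ 0     0   1  -3/23 ]
  [ 0     0   0   1/23 ]
  [ 0     0  24     -3 ]
R4 ← R4 − 24·R2
  [ 1  -2/3  1      0 ]
  [ 0     0  1  -3/23 ]
  [ 0     0  0   1/23 ]
  [ 0     0  0   3/23 ]
R3 ← 23·R3
  [ 1  -2/3  1      0 ]
  [ 0     0  1  -3/23 ]
  [ 0     0  0      1 ]
  [ 0     0  0   3/23 ]
R4 ← R4 − 3/23·R3
  [ 1  -2/3  1      0 ]
  [ 0     0  1  -3/23 ]
  [ 0     0  0      1 ]
  [ 0     0  0      0 ]
R2 ← R2 + 3/23·R3
  [ 1  -2/3  1  0 ]
  [ 0     0  1  0 ]
  [ 0     0  0  1 ]
  [ 0     0  0  0 ]
R1 ← R1 − R2
  [ 1  -2/3  0  0 ]
  [ 0     0  1  0 ]
  [ 0     0  0  1 ]
  [ 0     0  0  0 ]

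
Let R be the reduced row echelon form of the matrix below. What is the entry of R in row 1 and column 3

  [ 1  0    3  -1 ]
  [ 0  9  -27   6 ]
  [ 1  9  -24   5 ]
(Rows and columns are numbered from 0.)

2/3

R3 ← R3 − R1
  [ 1  0    3  -1 ]
  [ 0  9  -27   6 ]
  [ 0  9  -27   6 ]
R2 ← 1/9·R2
  [ 1  0    3   -1 ]
  [ 0  1   -3  2/3 ]
  [ 0  9  -27    6 ]
R3 ← R3 − 9·R2
  [ 1  0   3   -1 ]
  [ 0  1  -3  2/3 ]
  [ 0  0   0    0 ]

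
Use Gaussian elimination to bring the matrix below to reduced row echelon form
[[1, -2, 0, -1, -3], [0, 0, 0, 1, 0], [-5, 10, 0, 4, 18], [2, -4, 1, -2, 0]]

[[1, -2, 0, 0, 0], [0, 0, 1, 0, 0], [0, 0, 0, 1, 0], [0, 0, 0, 0, 1]]

Add 5 times r1 to r3.
  [ 1  -2  0  -1  -3 ]
  [ 0   0  0   1   0 ]
  [ 0   0  0  -1   3 ]
  [ 2  -4  1  -2   0 ]
Subtract 2 times r1 from r4.
  [ 1  -2  0  -1  -3 ]
  [ 0   0  0   1   0 ]
  [ 0   0  0  -1   3 ]
  [ 0   0  1   0   6 ]
Swap r2 and r4.
  [ 1  -2  0  -1  -3 ]
  [ 0   0  1   0   6 ]
  [ 0   0  0  -1   3 ]
  [ 0   0  0   1   0 ]
Multiply r3 by -1.
  [ 1  -2  0  -1  -3 ]
  [ 0   0  1   0   6 ]
  [ 0   0  0   1  -3 ]
  [ 0   0  0   1   0 ]
Subtract r3 from r4.
  [ 1  -2  0  -1  -3 ]
  [ 0   0  1   0   6 ]
  [ 0   0  0   1  -3 ]
  [ 0   0  0   0   3 ]
Multiply r4 by 1/3.
  [ 1  -2  0  -1  -3 ]
  [ 0   0  1   0   6 ]
  [ 0   0  0   1  -3 ]
  [ 0   0  0   0   1 ]
Add 3 times r4 to r3.
  [ 1  -2  0  -1  -3 ]
  [ 0   0  1   0   6 ]
  [ 0   0  0   1   0 ]
  [ 0   0  0   0   1 ]
Subtract 6 times r4 from r2.
  [ 1  -2  0  -1  -3 ]
  [ 0   0  1   0   0 ]
  [ 0   0  0   1   0 ]
  [ 0   0  0   0   1 ]
Add 3 times r4 to r1.
  [ 1  -2  0  -1  0 ]
  [ 0   0  1   0  0 ]
  [ 0   0  0   1  0 ]
  [ 0   0  0   0  1 ]
Add r3 to r1.
  [ 1  -2  0  0  0 ]
  [ 0   0  1  0  0 ]
  [ 0   0  0  1  0 ]
  [ 0   0  0  0  1 ]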